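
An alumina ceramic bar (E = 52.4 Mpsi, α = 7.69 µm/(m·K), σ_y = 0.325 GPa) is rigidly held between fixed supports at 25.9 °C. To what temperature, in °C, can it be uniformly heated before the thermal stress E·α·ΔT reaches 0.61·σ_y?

97.3 °C

E = 52.4 Mpsi = 361.3 GPa.
σ_y = 0.325 GPa = 325.0 MPa.
E·α·ΔT = 198.2 MPa ⇒ ΔT = 198.2 / (361.3×10³ × 7.69×10⁻⁶) = 71.36 K.
T = 25.9 + 71.36 = 97.26 °C.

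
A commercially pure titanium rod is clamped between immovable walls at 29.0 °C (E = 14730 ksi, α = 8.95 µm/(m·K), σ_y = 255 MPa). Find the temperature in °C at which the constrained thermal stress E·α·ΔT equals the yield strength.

E = 14730 ksi = 101.6 GPa.
E·α·ΔT = 255.0 MPa ⇒ ΔT = 255.0 / (101.6×10³ × 8.95×10⁻⁶) = 280.5 K.
T = 29.0 + 280.5 = 309.5 °C.

310 °C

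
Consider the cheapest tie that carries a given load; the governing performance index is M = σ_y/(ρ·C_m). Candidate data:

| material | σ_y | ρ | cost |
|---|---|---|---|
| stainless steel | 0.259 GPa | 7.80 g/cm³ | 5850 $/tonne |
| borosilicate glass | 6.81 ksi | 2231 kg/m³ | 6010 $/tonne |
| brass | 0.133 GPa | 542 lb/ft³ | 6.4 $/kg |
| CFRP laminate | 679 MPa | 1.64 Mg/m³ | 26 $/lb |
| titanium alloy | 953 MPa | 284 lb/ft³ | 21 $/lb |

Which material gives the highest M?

Normalizing units and computing the index:
  stainless steel: σ_y = 259.0 MPa, ρ = 7800 kg/m³, cost = 5.850 $/kg
  borosilicate glass: σ_y = 46.95 MPa, ρ = 2231 kg/m³, cost = 6.010 $/kg
  brass: σ_y = 133.0 MPa, ρ = 8682 kg/m³, cost = 6.400 $/kg
  CFRP laminate: σ_y = 679.0 MPa, ρ = 1640 kg/m³, cost = 57.32 $/kg
  titanium alloy: σ_y = 953.0 MPa, ρ = 4549 kg/m³, cost = 46.30 $/kg
  CFRP laminate: M = 7.22 kN·m per $
  stainless steel: M = 5.68 kN·m per $
  titanium alloy: M = 4.52 kN·m per $
  borosilicate glass: M = 3.50 kN·m per $
  brass: M = 2.39 kN·m per $
Highest index: CFRP laminate.

CFRP laminate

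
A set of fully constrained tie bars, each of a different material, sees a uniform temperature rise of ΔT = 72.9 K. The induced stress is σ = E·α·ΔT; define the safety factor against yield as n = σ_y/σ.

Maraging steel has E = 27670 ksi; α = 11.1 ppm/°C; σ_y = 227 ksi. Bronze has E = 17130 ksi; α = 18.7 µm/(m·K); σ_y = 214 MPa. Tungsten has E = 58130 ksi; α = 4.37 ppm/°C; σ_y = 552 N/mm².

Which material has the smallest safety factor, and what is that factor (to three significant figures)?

bronze, n = 1.33

With everything in SI (GPa, ×10⁻⁶/K, MPa):
  maraging steel: E = 190.8, α = 11.1, σ_y = 1565 → σ = 154 MPa, n = 10.1
  bronze: E = 118.1, α = 18.7, σ_y = 214.0 → σ = 161 MPa, n = 1.33
  tungsten: E = 400.8, α = 4.37, σ_y = 552.0 → σ = 128 MPa, n = 4.32
Smallest n: bronze with n = 1.33.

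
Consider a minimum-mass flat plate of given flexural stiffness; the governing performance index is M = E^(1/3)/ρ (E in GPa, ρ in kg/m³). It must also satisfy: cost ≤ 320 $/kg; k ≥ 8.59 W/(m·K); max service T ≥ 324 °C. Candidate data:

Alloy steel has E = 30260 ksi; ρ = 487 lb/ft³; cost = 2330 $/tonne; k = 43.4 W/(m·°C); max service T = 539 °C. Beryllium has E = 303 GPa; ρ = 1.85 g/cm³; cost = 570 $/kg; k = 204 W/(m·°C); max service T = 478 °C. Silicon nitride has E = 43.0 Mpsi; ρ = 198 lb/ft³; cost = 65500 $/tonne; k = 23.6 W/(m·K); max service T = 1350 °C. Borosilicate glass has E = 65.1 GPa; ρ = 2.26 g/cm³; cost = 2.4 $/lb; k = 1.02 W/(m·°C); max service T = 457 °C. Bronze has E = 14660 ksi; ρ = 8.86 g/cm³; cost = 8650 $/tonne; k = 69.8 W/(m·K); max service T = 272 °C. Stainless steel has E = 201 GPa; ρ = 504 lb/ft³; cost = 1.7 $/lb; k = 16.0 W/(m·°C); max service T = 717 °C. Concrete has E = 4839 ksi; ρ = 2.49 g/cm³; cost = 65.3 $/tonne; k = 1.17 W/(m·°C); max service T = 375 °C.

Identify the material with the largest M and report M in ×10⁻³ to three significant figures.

Screen on constraints: cost ≤ 320 $/kg; k ≥ 8.59 W/(m·K); max service T ≥ 324 °C. Survivors: alloy steel, silicon nitride, stainless steel.
In SI units:
  alloy steel: E = 208.6 GPa, ρ = 7801 kg/m³
  silicon nitride: E = 296.5 GPa, ρ = 3172 kg/m³
  stainless steel: E = 201.0 GPa, ρ = 8073 kg/m³
  silicon nitride: M = 2.10×10⁻³
  alloy steel: M = 0.760×10⁻³
  stainless steel: M = 0.726×10⁻³
The maximum is for silicon nitride.

silicon nitride, M = 2.10×10⁻³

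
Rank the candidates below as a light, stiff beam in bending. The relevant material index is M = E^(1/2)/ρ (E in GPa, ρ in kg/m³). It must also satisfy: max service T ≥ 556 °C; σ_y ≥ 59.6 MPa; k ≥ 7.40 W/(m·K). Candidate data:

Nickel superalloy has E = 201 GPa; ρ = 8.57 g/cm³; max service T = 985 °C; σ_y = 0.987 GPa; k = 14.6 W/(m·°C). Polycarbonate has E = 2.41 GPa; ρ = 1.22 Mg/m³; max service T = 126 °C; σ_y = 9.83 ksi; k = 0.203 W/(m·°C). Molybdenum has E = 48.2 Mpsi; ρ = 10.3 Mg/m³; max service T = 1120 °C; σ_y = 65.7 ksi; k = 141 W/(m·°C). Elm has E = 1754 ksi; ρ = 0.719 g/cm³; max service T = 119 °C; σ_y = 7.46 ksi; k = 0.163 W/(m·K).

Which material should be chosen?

molybdenum

Screen on constraints: max service T ≥ 556 °C; σ_y ≥ 59.6 MPa; k ≥ 7.40 W/(m·K). Survivors: nickel superalloy, molybdenum.
Convert each candidate to consistent units, then evaluate M:
  nickel superalloy: E = 201.0 GPa, ρ = 8570 kg/m³
  molybdenum: E = 332.3 GPa, ρ = 10300 kg/m³
  molybdenum: M = 1.77×10⁻³
  nickel superalloy: M = 1.65×10⁻³
Highest index: molybdenum.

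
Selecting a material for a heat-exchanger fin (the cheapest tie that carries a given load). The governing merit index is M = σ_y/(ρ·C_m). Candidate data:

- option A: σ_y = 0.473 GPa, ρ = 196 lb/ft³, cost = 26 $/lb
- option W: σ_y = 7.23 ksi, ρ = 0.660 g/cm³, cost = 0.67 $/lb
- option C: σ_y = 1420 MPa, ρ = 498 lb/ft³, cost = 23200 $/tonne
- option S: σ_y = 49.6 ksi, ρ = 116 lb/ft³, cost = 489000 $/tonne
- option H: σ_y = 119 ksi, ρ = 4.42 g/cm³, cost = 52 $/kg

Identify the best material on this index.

Normalizing units and computing the index:
  option A: σ_y = 473.0 MPa, ρ = 3140 kg/m³, cost = 57.32 $/kg
  option W: σ_y = 49.85 MPa, ρ = 660.0 kg/m³, cost = 1.477 $/kg
  option C: σ_y = 1420 MPa, ρ = 7977 kg/m³, cost = 23.20 $/kg
  option S: σ_y = 342.0 MPa, ρ = 1858 kg/m³, cost = 489.0 $/kg
  option H: σ_y = 820.5 MPa, ρ = 4420 kg/m³, cost = 52.00 $/kg
  option W: M = 51.1 kN·m per $
  option C: M = 7.67 kN·m per $
  option H: M = 3.57 kN·m per $
  option A: M = 2.63 kN·m per $
  option S: M = 0.376 kN·m per $
Option W has the largest M.

option W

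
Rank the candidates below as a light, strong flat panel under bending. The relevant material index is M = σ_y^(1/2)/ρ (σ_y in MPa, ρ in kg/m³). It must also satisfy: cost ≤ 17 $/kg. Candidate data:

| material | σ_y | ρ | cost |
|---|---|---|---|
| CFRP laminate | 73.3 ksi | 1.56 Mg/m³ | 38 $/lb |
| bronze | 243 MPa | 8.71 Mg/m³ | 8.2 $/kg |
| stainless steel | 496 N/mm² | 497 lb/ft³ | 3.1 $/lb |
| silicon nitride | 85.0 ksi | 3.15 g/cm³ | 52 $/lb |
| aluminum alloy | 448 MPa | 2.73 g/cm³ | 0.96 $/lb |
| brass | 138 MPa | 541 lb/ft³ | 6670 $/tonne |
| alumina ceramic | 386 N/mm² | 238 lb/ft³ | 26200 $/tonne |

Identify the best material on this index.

Screen on constraints: cost ≤ 17 $/kg. Survivors: bronze, stainless steel, aluminum alloy, brass.
Putting every candidate on a common basis:
  bronze: σ_y = 243.0 MPa, ρ = 8710 kg/m³
  stainless steel: σ_y = 496.0 MPa, ρ = 7961 kg/m³
  aluminum alloy: σ_y = 448.0 MPa, ρ = 2730 kg/m³
  brass: σ_y = 138.0 MPa, ρ = 8666 kg/m³
  aluminum alloy: M = 7.75×10⁻³
  stainless steel: M = 2.80×10⁻³
  bronze: M = 1.79×10⁻³
  brass: M = 1.36×10⁻³
Aluminum alloy ranks first.

aluminum alloy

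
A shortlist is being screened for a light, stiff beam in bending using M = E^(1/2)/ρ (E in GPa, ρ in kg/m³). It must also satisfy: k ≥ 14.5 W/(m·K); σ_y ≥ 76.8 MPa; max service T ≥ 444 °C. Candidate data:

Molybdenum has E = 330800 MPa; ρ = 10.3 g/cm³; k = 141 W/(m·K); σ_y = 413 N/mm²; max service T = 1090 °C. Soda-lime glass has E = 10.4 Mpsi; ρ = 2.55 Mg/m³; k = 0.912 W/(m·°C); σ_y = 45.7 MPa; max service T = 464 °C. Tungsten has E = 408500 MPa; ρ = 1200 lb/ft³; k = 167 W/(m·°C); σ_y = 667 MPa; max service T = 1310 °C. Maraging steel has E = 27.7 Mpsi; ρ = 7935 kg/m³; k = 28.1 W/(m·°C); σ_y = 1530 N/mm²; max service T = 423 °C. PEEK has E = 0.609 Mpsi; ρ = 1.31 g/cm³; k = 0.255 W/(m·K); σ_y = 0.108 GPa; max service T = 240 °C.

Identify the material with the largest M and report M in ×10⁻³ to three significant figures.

Screen on constraints: k ≥ 14.5 W/(m·K); σ_y ≥ 76.8 MPa; max service T ≥ 444 °C. Survivors: molybdenum, tungsten.
Normalizing units and computing the index:
  molybdenum: E = 330.8 GPa, ρ = 10300 kg/m³
  tungsten: E = 408.5 GPa, ρ = 19220 kg/m³
  molybdenum: M = 1.77×10⁻³
  tungsten: M = 1.05×10⁻³
Molybdenum has the largest M.

molybdenum, M = 1.77×10⁻³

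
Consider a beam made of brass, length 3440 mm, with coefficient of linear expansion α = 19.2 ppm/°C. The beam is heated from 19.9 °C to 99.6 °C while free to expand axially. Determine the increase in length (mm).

5.26 mm

ΔT = 99.6 − 19.9 = 79.70 K.
ΔL = α·L₀·ΔT = 19.2×10⁻⁶ × 3440 mm × 79.70 K = 5.26 mm.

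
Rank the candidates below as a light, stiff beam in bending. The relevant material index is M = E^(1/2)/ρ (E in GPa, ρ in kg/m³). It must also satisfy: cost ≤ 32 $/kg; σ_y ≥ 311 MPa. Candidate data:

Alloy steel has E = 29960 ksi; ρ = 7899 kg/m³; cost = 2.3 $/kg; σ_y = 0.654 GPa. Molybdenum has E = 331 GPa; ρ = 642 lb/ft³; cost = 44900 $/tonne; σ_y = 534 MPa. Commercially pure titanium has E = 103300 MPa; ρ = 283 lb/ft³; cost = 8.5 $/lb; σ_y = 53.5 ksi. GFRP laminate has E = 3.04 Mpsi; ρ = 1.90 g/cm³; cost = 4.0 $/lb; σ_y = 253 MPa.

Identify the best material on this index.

commercially pure titanium

Screen on constraints: cost ≤ 32 $/kg; σ_y ≥ 311 MPa. Survivors: alloy steel, commercially pure titanium.
In SI units:
  alloy steel: E = 206.6 GPa, ρ = 7899 kg/m³
  commercially pure titanium: E = 103.3 GPa, ρ = 4533 kg/m³
  commercially pure titanium: M = 2.24×10⁻³
  alloy steel: M = 1.82×10⁻³
Commercially pure titanium has the largest M.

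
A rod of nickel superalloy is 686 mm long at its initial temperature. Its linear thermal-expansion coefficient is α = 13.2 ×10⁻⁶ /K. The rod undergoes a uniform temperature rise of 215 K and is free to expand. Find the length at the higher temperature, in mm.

687.95 mm

ΔL = α·L₀·ΔT = 13.2×10⁻⁶ × 686 mm × 215.0 K = 1.95 mm.
L = L₀ + ΔL = 686 + 1.95 = 687.95 mm.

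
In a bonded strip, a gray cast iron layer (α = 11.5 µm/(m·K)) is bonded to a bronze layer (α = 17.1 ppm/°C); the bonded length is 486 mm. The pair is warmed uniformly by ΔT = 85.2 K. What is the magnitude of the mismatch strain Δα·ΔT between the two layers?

4.77×10⁻⁴

Δα = |11.5 − 17.1|×10⁻⁶/K = 5.60×10⁻⁶/K.
Mismatch strain = Δα·ΔT = 5.60×10⁻⁶ × 85.2 = 4.77×10⁻⁴.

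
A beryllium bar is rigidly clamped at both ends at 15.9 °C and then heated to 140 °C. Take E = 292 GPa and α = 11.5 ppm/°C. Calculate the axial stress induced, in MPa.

417 MPa

ΔT = 124.1 K. Constrained thermal stress σ = E·α·ΔT = 292.0×10³ MPa × 11.5×10⁻⁶ × 124.1 = 417 MPa (compressive).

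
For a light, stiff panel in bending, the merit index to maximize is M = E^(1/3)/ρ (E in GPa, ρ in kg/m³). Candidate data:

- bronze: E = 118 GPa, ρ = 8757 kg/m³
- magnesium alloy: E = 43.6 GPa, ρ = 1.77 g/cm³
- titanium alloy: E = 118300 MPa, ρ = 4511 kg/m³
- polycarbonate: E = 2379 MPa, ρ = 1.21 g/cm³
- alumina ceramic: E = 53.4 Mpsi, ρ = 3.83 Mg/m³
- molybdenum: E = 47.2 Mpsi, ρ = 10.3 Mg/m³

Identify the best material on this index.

After converting to SI:
  bronze: E = 118.0 GPa, ρ = 8757 kg/m³
  magnesium alloy: E = 43.60 GPa, ρ = 1770 kg/m³
  titanium alloy: E = 118.3 GPa, ρ = 4511 kg/m³
  polycarbonate: E = 2.379 GPa, ρ = 1210 kg/m³
  alumina ceramic: E = 368.2 GPa, ρ = 3830 kg/m³
  molybdenum: E = 325.4 GPa, ρ = 10300 kg/m³
  magnesium alloy: M = 1.99×10⁻³
  alumina ceramic: M = 1.87×10⁻³
  polycarbonate: M = 1.10×10⁻³
  titanium alloy: M = 1.09×10⁻³
  molybdenum: M = 0.668×10⁻³
  bronze: M = 0.560×10⁻³
Highest index: magnesium alloy.

magnesium alloy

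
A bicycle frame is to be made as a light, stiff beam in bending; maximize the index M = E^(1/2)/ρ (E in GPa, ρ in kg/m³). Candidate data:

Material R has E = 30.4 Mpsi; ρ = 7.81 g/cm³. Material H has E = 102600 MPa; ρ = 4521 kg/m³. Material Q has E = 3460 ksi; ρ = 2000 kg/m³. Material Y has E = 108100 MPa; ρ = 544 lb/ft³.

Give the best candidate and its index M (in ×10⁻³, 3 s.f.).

material Q, M = 2.44×10⁻³

In SI units:
  material R: E = 209.6 GPa, ρ = 7810 kg/m³
  material H: E = 102.6 GPa, ρ = 4521 kg/m³
  material Q: E = 23.86 GPa, ρ = 2000 kg/m³
  material Y: E = 108.1 GPa, ρ = 8714 kg/m³
  material Q: M = 2.44×10⁻³
  material H: M = 2.24×10⁻³
  material R: M = 1.85×10⁻³
  material Y: M = 1.19×10⁻³
Material Q ranks first.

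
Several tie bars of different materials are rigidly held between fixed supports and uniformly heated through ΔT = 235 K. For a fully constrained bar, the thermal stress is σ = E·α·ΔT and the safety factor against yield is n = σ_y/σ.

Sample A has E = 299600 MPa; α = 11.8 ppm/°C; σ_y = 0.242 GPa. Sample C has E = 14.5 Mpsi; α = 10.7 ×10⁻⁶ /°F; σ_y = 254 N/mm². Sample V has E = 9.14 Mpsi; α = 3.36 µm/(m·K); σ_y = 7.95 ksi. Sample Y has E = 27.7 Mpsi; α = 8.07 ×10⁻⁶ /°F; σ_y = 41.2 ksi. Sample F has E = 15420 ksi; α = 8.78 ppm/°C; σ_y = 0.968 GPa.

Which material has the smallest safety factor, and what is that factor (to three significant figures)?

sample A, n = 0.291

Converting E to GPa, α to ×10⁻⁶/K, σ_y to MPa, then σ and n for each:
  sample A: E = 299.6, α = 11.8, σ_y = 242.0 → σ = 831 MPa, n = 0.291
  sample C: E = 99.97, α = 19.3, σ_y = 254.0 → σ = 452 MPa, n = 0.561
  sample V: E = 63.02, α = 3.36, σ_y = 54.81 → σ = 49.8 MPa, n = 1.10
  sample Y: E = 191.0, α = 14.5, σ_y = 284.1 → σ = 652 MPa, n = 0.436
  sample F: E = 106.3, α = 8.78, σ_y = 968.0 → σ = 219 MPa, n = 4.41
The minimum is sample A at n = 0.291.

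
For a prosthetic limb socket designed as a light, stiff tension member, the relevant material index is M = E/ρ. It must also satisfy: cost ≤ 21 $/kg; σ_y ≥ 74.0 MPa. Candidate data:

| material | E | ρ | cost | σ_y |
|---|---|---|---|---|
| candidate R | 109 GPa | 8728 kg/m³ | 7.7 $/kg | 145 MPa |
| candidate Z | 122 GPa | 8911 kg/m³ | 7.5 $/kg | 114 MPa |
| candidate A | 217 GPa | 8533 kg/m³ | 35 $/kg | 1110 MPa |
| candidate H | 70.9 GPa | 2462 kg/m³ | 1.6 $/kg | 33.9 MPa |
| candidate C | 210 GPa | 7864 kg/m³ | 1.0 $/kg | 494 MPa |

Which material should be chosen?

candidate C

Screen on constraints: cost ≤ 21 $/kg; σ_y ≥ 74.0 MPa. Survivors: candidate R, candidate Z, candidate C.
Evaluate M for each candidate:
  candidate C: M = 26.7 MN·m/kg
  candidate Z: M = 13.7 MN·m/kg
  candidate R: M = 12.5 MN·m/kg
Highest index: candidate C.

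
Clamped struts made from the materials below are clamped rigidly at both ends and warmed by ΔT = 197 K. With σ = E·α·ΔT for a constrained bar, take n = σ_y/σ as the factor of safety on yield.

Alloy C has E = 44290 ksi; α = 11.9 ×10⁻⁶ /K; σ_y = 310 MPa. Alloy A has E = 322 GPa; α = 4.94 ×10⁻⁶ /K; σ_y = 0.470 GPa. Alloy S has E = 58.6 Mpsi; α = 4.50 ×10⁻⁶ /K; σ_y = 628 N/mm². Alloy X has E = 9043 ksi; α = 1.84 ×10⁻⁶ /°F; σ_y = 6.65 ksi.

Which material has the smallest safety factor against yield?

alloy C

Per material, after unit conversion:
  alloy C: E = 305.4, α = 11.9, σ_y = 310.0 → σ = 716 MPa, n = 0.433
  alloy A: E = 322.0, α = 4.94, σ_y = 470.0 → σ = 313 MPa, n = 1.50
  alloy S: E = 404.0, α = 4.50, σ_y = 628.0 → σ = 358 MPa, n = 1.75
  alloy X: E = 62.35, α = 3.31, σ_y = 45.85 → σ = 40.7 MPa, n = 1.13
Smallest n: alloy C with n = 0.433.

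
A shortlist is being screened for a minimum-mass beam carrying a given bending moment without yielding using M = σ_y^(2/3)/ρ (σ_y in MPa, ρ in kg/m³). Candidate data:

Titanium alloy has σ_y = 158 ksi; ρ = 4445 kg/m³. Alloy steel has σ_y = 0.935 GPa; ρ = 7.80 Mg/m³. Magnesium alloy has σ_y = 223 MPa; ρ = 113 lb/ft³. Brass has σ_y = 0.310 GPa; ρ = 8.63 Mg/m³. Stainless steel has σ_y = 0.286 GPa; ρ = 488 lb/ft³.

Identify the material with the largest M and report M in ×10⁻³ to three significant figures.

titanium alloy, M = 23.8×10⁻³

Normalizing units and computing the index:
  titanium alloy: σ_y = 1089 MPa, ρ = 4445 kg/m³
  alloy steel: σ_y = 935.0 MPa, ρ = 7800 kg/m³
  magnesium alloy: σ_y = 223.0 MPa, ρ = 1810 kg/m³
  brass: σ_y = 310.0 MPa, ρ = 8630 kg/m³
  stainless steel: σ_y = 286.0 MPa, ρ = 7817 kg/m³
  titanium alloy: M = 23.8×10⁻³
  magnesium alloy: M = 20.3×10⁻³
  alloy steel: M = 12.3×10⁻³
  stainless steel: M = 5.55×10⁻³
  brass: M = 5.31×10⁻³
Highest index: titanium alloy.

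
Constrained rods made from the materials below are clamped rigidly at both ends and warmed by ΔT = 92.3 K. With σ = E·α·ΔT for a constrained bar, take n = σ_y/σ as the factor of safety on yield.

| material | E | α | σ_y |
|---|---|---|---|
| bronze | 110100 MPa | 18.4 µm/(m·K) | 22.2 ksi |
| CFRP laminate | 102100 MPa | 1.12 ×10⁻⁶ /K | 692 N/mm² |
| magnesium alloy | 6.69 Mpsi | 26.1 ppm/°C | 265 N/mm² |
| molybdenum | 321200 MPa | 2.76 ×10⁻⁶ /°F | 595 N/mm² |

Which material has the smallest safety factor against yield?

bronze

With everything in SI (GPa, ×10⁻⁶/K, MPa):
  bronze: E = 110.1, α = 18.4, σ_y = 153.1 → σ = 187 MPa, n = 0.819
  CFRP laminate: E = 102.1, α = 1.12, σ_y = 692.0 → σ = 10.6 MPa, n = 65.6
  magnesium alloy: E = 46.13, α = 26.1, σ_y = 265.0 → σ = 111 MPa, n = 2.38
  molybdenum: E = 321.2, α = 4.97, σ_y = 595.0 → σ = 147 MPa, n = 4.04
The minimum is bronze at n = 0.819.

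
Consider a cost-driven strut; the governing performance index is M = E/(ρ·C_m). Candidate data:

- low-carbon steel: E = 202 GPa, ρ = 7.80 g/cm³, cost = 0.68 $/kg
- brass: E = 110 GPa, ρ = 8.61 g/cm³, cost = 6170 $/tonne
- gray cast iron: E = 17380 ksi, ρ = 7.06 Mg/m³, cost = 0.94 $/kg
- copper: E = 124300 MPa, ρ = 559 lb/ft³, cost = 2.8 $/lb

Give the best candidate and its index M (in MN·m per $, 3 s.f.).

low-carbon steel, M = 38.1 MN·m per $

Putting every candidate on a common basis:
  low-carbon steel: E = 202.0 GPa, ρ = 7800 kg/m³, cost = 0.6800 $/kg
  brass: E = 110.0 GPa, ρ = 8610 kg/m³, cost = 6.170 $/kg
  gray cast iron: E = 119.8 GPa, ρ = 7060 kg/m³, cost = 0.9400 $/kg
  copper: E = 124.3 GPa, ρ = 8954 kg/m³, cost = 6.173 $/kg
  low-carbon steel: M = 38.1 MN·m per $
  gray cast iron: M = 18.1 MN·m per $
  copper: M = 2.25 MN·m per $
  brass: M = 2.07 MN·m per $
Low-carbon steel ranks first.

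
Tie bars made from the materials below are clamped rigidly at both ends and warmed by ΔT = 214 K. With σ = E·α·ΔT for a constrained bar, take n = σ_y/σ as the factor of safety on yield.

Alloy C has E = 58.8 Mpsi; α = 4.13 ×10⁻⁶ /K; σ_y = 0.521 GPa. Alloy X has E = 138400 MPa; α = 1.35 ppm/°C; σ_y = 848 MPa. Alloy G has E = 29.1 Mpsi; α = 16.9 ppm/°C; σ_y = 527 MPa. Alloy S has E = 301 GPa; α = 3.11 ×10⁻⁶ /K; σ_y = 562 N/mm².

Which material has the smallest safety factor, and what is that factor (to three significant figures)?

alloy G, n = 0.726

In consistent units (E in GPa, α in ×10⁻⁶/K, σ_y in MPa):
  alloy C: E = 405.4, α = 4.13, σ_y = 521.0 → σ = 358 MPa, n = 1.45
  alloy X: E = 138.4, α = 1.35, σ_y = 848.0 → σ = 40.0 MPa, n = 21.2
  alloy G: E = 200.6, α = 16.9, σ_y = 527.0 → σ = 726 MPa, n = 0.726
  alloy S: E = 301.0, α = 3.11, σ_y = 562.0 → σ = 200 MPa, n = 2.81
The minimum is alloy G at n = 0.726.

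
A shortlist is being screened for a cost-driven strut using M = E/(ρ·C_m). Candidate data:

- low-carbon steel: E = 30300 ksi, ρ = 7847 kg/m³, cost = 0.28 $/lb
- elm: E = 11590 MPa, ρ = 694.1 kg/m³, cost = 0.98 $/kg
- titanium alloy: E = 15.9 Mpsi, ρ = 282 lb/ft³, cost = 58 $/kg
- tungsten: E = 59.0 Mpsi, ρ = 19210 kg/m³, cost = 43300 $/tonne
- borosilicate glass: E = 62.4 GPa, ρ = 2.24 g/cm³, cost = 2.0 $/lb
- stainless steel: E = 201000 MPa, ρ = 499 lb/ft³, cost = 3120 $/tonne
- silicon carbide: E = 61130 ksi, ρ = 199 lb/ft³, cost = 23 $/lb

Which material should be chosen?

Putting every candidate on a common basis:
  low-carbon steel: E = 208.9 GPa, ρ = 7847 kg/m³, cost = 0.6173 $/kg
  elm: E = 11.59 GPa, ρ = 694.1 kg/m³, cost = 0.9800 $/kg
  titanium alloy: E = 109.6 GPa, ρ = 4517 kg/m³, cost = 58.00 $/kg
  tungsten: E = 406.8 GPa, ρ = 19210 kg/m³, cost = 43.30 $/kg
  borosilicate glass: E = 62.40 GPa, ρ = 2240 kg/m³, cost = 4.409 $/kg
  stainless steel: E = 201.0 GPa, ρ = 7993 kg/m³, cost = 3.120 $/kg
  silicon carbide: E = 421.5 GPa, ρ = 3188 kg/m³, cost = 50.71 $/kg
  low-carbon steel: M = 43.1 MN·m per $
  elm: M = 17.0 MN·m per $
  stainless steel: M = 8.06 MN·m per $
  borosilicate glass: M = 6.32 MN·m per $
  silicon carbide: M = 2.61 MN·m per $
  tungsten: M = 0.489 MN·m per $
  titanium alloy: M = 0.418 MN·m per $
Low-carbon steel ranks first.

low-carbon steel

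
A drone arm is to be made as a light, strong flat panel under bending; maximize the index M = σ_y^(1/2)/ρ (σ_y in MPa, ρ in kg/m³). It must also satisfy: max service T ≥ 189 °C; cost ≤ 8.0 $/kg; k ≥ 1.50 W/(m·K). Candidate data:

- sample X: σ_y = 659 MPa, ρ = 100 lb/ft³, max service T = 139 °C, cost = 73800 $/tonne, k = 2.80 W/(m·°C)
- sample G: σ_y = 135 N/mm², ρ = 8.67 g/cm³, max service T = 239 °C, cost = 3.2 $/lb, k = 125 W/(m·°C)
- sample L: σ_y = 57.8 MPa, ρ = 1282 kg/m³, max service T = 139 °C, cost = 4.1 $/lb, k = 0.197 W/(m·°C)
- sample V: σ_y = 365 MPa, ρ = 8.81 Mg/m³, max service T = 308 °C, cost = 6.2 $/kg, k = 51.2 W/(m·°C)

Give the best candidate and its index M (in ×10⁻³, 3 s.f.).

Screen on constraints: max service T ≥ 189 °C; cost ≤ 8.0 $/kg; k ≥ 1.50 W/(m·K). Survivors: sample G, sample V.
After converting to SI:
  sample G: σ_y = 135.0 MPa, ρ = 8670 kg/m³
  sample V: σ_y = 365.0 MPa, ρ = 8810 kg/m³
  sample V: M = 2.17×10⁻³
  sample G: M = 1.34×10⁻³
The maximum is for sample V.

sample V, M = 2.17×10⁻³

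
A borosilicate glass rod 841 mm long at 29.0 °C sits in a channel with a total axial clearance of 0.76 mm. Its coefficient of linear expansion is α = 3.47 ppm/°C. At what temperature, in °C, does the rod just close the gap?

289 °C

α·L₀·ΔT = 0.76 mm ⇒ ΔT = 0.76 / (3.47×10⁻⁶ × 841.0) = 260.4 K.
T = 29.0 + 260.4 = 289.4 °C.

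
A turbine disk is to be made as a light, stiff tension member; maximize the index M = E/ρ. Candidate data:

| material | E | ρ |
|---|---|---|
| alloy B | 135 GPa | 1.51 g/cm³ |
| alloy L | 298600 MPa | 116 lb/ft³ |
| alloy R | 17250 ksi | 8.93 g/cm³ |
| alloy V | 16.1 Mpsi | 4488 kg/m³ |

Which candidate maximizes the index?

After converting to SI:
  alloy B: E = 135.0 GPa, ρ = 1510 kg/m³
  alloy L: E = 298.6 GPa, ρ = 1858 kg/m³
  alloy R: E = 118.9 GPa, ρ = 8930 kg/m³
  alloy V: E = 111.0 GPa, ρ = 4488 kg/m³
  alloy L: M = 161 MN·m/kg
  alloy B: M = 89.4 MN·m/kg
  alloy V: M = 24.7 MN·m/kg
  alloy R: M = 13.3 MN·m/kg
Alloy L ranks first.

alloy L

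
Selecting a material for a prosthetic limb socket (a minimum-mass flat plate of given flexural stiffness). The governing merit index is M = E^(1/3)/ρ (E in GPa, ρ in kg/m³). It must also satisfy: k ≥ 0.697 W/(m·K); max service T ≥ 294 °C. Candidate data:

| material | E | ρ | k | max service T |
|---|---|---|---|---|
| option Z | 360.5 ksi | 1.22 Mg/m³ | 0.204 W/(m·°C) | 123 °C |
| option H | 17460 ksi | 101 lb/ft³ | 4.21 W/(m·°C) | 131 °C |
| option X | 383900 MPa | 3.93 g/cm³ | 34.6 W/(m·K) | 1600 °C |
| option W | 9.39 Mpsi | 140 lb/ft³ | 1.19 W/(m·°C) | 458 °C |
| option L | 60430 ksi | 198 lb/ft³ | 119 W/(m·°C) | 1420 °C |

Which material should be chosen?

option L

Screen on constraints: k ≥ 0.697 W/(m·K); max service T ≥ 294 °C. Survivors: option X, option W, option L.
In SI units:
  option X: E = 383.9 GPa, ρ = 3930 kg/m³
  option W: E = 64.74 GPa, ρ = 2243 kg/m³
  option L: E = 416.7 GPa, ρ = 3172 kg/m³
  option L: M = 2.35×10⁻³
  option X: M = 1.85×10⁻³
  option W: M = 1.79×10⁻³
Highest index: option L.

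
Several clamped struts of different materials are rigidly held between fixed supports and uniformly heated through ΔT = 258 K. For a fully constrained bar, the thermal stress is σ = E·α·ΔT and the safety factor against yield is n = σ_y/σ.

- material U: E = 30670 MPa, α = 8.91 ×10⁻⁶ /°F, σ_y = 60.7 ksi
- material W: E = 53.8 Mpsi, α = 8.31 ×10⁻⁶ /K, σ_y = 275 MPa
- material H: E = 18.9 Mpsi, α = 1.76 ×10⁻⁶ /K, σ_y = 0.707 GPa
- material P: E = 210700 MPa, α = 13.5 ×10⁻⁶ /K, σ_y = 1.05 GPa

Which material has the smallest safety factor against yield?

In consistent units (E in GPa, α in ×10⁻⁶/K, σ_y in MPa):
  material U: E = 30.67, α = 16.0, σ_y = 418.5 → σ = 127 MPa, n = 3.30
  material W: E = 370.9, α = 8.31, σ_y = 275.0 → σ = 795 MPa, n = 0.346
  material H: E = 130.3, α = 1.76, σ_y = 707.0 → σ = 59.2 MPa, n = 11.9
  material P: E = 210.7, α = 13.5, σ_y = 1050 → σ = 734 MPa, n = 1.43
Smallest n: material W with n = 0.346.

material W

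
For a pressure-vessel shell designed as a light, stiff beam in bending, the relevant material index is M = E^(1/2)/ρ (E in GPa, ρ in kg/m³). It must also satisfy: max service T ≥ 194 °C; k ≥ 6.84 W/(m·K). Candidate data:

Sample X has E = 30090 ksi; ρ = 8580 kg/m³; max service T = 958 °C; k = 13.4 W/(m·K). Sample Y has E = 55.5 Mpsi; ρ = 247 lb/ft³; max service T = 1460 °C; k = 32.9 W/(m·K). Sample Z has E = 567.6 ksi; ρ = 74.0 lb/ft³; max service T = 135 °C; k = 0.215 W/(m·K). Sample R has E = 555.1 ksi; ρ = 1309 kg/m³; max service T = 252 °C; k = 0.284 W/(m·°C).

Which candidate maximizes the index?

sample Y

Screen on constraints: max service T ≥ 194 °C; k ≥ 6.84 W/(m·K). Survivors: sample X, sample Y.
Normalizing units and computing the index:
  sample X: E = 207.5 GPa, ρ = 8580 kg/m³
  sample Y: E = 382.7 GPa, ρ = 3957 kg/m³
  sample Y: M = 4.94×10⁻³
  sample X: M = 1.68×10⁻³
Highest index: sample Y.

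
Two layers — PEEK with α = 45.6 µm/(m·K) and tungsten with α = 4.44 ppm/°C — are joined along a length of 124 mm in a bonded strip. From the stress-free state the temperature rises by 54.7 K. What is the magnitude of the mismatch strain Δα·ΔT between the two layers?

Δα = |45.6 − 4.44|×10⁻⁶/K = 41.2×10⁻⁶/K.
Mismatch strain = Δα·ΔT = 41.2×10⁻⁶ × 54.7 = 2.25×10⁻³.

2.25×10⁻³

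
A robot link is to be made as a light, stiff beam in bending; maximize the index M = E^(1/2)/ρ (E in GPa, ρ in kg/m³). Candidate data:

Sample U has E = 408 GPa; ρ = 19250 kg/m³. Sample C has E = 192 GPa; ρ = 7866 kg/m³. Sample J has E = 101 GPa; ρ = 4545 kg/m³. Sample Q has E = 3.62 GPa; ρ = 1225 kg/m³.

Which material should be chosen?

Computing M directly (units already consistent):
  sample J: M = 2.21×10⁻³
  sample C: M = 1.76×10⁻³
  sample Q: M = 1.55×10⁻³
  sample U: M = 1.05×10⁻³
Highest index: sample J.

sample J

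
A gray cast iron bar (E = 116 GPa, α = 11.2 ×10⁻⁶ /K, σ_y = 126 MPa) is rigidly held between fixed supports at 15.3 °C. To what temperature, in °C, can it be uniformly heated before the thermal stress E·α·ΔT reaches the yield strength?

112 °C

E·α·ΔT = 126.0 MPa ⇒ ΔT = 126.0 / (116.0×10³ × 11.2×10⁻⁶) = 96.98 K.
T = 15.3 + 96.98 = 112.3 °C.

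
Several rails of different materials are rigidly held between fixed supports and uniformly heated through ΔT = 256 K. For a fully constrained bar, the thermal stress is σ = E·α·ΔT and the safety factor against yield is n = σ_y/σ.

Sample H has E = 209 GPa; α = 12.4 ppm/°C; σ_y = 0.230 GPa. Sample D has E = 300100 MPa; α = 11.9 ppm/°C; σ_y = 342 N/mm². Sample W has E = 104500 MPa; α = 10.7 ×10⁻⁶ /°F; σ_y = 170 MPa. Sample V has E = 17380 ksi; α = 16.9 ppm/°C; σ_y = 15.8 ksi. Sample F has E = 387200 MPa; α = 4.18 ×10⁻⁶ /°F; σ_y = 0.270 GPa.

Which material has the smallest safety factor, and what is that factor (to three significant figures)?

sample V, n = 0.210

Per material, after unit conversion:
  sample H: E = 209.0, α = 12.4, σ_y = 230.0 → σ = 663 MPa, n = 0.347
  sample D: E = 300.1, α = 11.9, σ_y = 342.0 → σ = 914 MPa, n = 0.374
  sample W: E = 104.5, α = 19.3, σ_y = 170.0 → σ = 515 MPa, n = 0.330
  sample V: E = 119.8, α = 16.9, σ_y = 108.9 → σ = 518 MPa, n = 0.210
  sample F: E = 387.2, α = 7.52, σ_y = 270.0 → σ = 746 MPa, n = 0.362
The minimum is sample V at n = 0.210.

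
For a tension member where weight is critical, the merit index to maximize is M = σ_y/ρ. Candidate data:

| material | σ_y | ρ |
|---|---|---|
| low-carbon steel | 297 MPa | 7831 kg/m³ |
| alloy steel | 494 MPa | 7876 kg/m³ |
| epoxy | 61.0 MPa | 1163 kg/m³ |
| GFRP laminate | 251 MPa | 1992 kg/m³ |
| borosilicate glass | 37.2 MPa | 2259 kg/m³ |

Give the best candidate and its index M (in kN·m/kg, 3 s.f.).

Per-candidate index values:
  GFRP laminate: M = 126 kN·m/kg
  alloy steel: M = 62.7 kN·m/kg
  epoxy: M = 52.5 kN·m/kg
  low-carbon steel: M = 37.9 kN·m/kg
  borosilicate glass: M = 16.5 kN·m/kg
GFRP laminate ranks first.

GFRP laminate, M = 126 kN·m/kg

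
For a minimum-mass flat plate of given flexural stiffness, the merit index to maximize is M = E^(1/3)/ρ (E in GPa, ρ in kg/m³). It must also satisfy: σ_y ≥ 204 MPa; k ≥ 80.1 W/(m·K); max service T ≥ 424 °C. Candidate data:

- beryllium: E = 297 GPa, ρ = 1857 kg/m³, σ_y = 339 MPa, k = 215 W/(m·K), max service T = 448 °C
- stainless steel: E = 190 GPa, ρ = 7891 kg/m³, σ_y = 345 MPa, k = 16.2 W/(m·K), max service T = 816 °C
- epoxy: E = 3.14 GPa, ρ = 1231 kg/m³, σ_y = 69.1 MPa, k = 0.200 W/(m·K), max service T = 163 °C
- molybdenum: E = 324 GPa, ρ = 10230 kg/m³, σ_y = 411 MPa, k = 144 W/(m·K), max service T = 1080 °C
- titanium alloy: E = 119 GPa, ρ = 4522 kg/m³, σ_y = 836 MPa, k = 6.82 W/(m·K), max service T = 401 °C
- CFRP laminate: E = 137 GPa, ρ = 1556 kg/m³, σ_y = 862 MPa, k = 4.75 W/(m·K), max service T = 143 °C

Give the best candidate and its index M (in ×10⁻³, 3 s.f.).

beryllium, M = 3.59×10⁻³

Screen on constraints: σ_y ≥ 204 MPa; k ≥ 80.1 W/(m·K); max service T ≥ 424 °C. Survivors: beryllium, molybdenum.
Computing M directly (units already consistent):
  beryllium: M = 3.59×10⁻³
  molybdenum: M = 0.671×10⁻³
Highest index: beryllium.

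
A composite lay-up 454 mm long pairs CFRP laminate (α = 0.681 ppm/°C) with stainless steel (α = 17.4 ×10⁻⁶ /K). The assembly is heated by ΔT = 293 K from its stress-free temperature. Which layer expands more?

stainless steel

α(CFRP laminate) = 0.681×10⁻⁶/K vs α(stainless steel) = 17.4×10⁻⁶/K.
Higher α expands more for the same ΔT: stainless steel.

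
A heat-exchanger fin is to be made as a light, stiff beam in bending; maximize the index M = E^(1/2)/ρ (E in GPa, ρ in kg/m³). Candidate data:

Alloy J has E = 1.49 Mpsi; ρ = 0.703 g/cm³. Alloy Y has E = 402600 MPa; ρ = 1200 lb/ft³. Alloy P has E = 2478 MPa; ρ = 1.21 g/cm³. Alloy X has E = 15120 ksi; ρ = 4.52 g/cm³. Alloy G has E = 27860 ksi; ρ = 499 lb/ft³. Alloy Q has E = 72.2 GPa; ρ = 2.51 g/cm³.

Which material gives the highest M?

Putting every candidate on a common basis:
  alloy J: E = 10.27 GPa, ρ = 703.0 kg/m³
  alloy Y: E = 402.6 GPa, ρ = 19220 kg/m³
  alloy P: E = 2.478 GPa, ρ = 1210 kg/m³
  alloy X: E = 104.2 GPa, ρ = 4520 kg/m³
  alloy G: E = 192.1 GPa, ρ = 7993 kg/m³
  alloy Q: E = 72.20 GPa, ρ = 2510 kg/m³
  alloy J: M = 4.56×10⁻³
  alloy Q: M = 3.39×10⁻³
  alloy X: M = 2.26×10⁻³
  alloy G: M = 1.73×10⁻³
  alloy P: M = 1.30×10⁻³
  alloy Y: M = 1.04×10⁻³
The maximum is for alloy J.

alloy J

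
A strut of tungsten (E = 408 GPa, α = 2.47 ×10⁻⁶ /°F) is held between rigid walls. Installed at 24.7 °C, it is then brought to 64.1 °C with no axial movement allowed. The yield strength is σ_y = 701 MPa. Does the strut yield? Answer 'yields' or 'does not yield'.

α = 2.47×10⁻⁶/°F × 9/5 = 4.45×10⁻⁶/K.
ΔT = 39.40 K. Constrained thermal stress σ = E·α·ΔT = 408.0×10³ MPa × 4.45×10⁻⁶ × 39.40 = 71.5 MPa (compressive).
Compare to σ_y = 701 MPa: σ < σ_y, so it does not yield.

does not yield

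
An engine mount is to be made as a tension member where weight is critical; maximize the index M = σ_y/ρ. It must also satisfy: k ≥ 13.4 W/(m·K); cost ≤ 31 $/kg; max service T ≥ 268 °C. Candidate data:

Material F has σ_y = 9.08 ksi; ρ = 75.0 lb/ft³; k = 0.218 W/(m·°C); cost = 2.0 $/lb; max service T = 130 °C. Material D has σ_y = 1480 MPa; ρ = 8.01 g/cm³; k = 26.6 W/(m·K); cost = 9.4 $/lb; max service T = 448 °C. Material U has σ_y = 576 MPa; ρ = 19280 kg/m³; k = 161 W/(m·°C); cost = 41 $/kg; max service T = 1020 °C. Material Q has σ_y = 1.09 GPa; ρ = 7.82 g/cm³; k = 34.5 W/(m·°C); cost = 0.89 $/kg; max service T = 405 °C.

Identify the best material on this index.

Screen on constraints: k ≥ 13.4 W/(m·K); cost ≤ 31 $/kg; max service T ≥ 268 °C. Survivors: material D, material Q.
In SI units:
  material D: σ_y = 1480 MPa, ρ = 8010 kg/m³
  material Q: σ_y = 1090 MPa, ρ = 7820 kg/m³
  material D: M = 185 kN·m/kg
  material Q: M = 139 kN·m/kg
Material D ranks first.

material D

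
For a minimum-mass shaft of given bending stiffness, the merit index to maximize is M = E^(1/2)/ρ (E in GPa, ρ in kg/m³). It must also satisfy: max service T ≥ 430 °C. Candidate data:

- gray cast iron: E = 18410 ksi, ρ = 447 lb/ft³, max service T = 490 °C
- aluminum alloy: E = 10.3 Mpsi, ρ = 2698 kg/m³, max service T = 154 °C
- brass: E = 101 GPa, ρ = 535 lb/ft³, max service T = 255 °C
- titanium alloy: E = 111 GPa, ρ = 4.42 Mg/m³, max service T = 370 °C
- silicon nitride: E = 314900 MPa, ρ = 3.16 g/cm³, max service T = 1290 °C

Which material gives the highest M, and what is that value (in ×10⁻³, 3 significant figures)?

silicon nitride, M = 5.62×10⁻³

Screen on constraints: max service T ≥ 430 °C. Survivors: gray cast iron, silicon nitride.
Convert each candidate to consistent units, then evaluate M:
  gray cast iron: E = 126.9 GPa, ρ = 7160 kg/m³
  silicon nitride: E = 314.9 GPa, ρ = 3160 kg/m³
  silicon nitride: M = 5.62×10⁻³
  gray cast iron: M = 1.57×10⁻³
The maximum is for silicon nitride.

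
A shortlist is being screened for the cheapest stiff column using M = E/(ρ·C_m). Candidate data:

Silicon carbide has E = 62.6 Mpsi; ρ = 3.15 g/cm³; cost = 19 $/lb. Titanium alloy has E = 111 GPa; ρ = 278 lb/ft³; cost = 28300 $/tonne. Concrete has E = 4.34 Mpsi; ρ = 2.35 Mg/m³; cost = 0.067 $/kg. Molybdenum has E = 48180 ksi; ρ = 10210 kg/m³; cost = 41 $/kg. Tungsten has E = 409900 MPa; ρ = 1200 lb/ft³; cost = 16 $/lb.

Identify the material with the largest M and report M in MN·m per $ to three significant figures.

concrete, M = 190 MN·m per $

In SI units:
  silicon carbide: E = 431.6 GPa, ρ = 3150 kg/m³, cost = 41.89 $/kg
  titanium alloy: E = 111.0 GPa, ρ = 4453 kg/m³, cost = 28.30 $/kg
  concrete: E = 29.92 GPa, ρ = 2350 kg/m³, cost = 0.06700 $/kg
  molybdenum: E = 332.2 GPa, ρ = 10210 kg/m³, cost = 41.00 $/kg
  tungsten: E = 409.9 GPa, ρ = 19220 kg/m³, cost = 35.27 $/kg
  concrete: M = 190 MN·m per $
  silicon carbide: M = 3.27 MN·m per $
  titanium alloy: M = 0.881 MN·m per $
  molybdenum: M = 0.794 MN·m per $
  tungsten: M = 0.605 MN·m per $
Highest index: concrete.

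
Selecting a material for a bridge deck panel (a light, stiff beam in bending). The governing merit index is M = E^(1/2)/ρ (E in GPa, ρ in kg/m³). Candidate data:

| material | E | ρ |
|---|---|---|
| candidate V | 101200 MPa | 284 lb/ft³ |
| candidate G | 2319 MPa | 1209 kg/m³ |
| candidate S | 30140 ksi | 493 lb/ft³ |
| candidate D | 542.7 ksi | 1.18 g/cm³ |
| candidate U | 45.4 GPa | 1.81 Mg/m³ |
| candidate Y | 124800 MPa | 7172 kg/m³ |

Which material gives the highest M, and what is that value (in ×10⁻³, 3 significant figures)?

After converting to SI:
  candidate V: E = 101.2 GPa, ρ = 4549 kg/m³
  candidate G: E = 2.319 GPa, ρ = 1209 kg/m³
  candidate S: E = 207.8 GPa, ρ = 7897 kg/m³
  candidate D: E = 3.742 GPa, ρ = 1180 kg/m³
  candidate U: E = 45.40 GPa, ρ = 1810 kg/m³
  candidate Y: E = 124.8 GPa, ρ = 7172 kg/m³
  candidate U: M = 3.72×10⁻³
  candidate V: M = 2.21×10⁻³
  candidate S: M = 1.83×10⁻³
  candidate D: M = 1.64×10⁻³
  candidate Y: M = 1.56×10⁻³
  candidate G: M = 1.26×10⁻³
The maximum is for candidate U.

candidate U, M = 3.72×10⁻³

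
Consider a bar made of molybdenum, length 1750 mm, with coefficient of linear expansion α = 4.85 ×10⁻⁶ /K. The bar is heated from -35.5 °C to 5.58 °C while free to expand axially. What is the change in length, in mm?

ΔT = 5.58 − (-35.5) = 41.08 K.
ΔL = α·L₀·ΔT = 4.85×10⁻⁶ × 1750 mm × 41.08 K = 0.349 mm.

0.349 mm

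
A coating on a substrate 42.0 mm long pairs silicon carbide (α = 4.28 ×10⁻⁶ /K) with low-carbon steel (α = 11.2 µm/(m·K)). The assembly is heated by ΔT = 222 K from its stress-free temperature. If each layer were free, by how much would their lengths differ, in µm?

64.5 µm

Δα = |4.28 − 11.2|×10⁻⁶/K = 6.92×10⁻⁶/K.
ΔL_mismatch = Δα·L·ΔT = 6.92×10⁻⁶ × 42.0 mm × 222.0 K = 64.5 µm.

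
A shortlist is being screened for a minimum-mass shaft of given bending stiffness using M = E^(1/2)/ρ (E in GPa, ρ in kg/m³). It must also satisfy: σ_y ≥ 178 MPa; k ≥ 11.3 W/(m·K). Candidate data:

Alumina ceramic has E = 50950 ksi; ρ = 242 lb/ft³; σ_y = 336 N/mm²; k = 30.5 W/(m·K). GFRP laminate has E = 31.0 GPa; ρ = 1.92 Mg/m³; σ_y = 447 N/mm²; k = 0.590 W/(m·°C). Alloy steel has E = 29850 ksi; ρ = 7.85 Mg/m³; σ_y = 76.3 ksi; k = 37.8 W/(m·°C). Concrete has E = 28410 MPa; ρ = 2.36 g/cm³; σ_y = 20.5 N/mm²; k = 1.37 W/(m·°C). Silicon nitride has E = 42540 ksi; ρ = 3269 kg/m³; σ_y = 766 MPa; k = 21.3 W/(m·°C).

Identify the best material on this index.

Screen on constraints: σ_y ≥ 178 MPa; k ≥ 11.3 W/(m·K). Survivors: alumina ceramic, alloy steel, silicon nitride.
In SI units:
  alumina ceramic: E = 351.3 GPa, ρ = 3876 kg/m³
  alloy steel: E = 205.8 GPa, ρ = 7850 kg/m³
  silicon nitride: E = 293.3 GPa, ρ = 3269 kg/m³
  silicon nitride: M = 5.24×10⁻³
  alumina ceramic: M = 4.83×10⁻³
  alloy steel: M = 1.83×10⁻³
Highest index: silicon nitride.

silicon nitride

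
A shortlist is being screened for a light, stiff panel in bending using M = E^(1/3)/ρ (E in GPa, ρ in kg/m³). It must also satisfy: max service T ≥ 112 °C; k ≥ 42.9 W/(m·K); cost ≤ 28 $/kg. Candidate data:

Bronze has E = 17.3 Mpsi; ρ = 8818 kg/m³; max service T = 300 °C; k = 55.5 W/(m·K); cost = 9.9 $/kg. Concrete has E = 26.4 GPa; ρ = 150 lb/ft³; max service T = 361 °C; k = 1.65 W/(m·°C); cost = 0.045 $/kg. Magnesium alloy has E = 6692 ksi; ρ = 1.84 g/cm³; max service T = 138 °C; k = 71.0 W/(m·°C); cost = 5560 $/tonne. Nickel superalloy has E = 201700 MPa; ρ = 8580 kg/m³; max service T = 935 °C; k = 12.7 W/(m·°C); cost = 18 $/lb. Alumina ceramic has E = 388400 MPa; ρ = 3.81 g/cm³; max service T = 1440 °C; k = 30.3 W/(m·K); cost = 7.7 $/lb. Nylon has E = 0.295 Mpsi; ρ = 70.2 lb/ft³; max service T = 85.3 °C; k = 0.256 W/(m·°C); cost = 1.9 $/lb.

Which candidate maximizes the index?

Screen on constraints: max service T ≥ 112 °C; k ≥ 42.9 W/(m·K); cost ≤ 28 $/kg. Survivors: bronze, magnesium alloy.
Normalizing units and computing the index:
  bronze: E = 119.3 GPa, ρ = 8818 kg/m³
  magnesium alloy: E = 46.14 GPa, ρ = 1840 kg/m³
  magnesium alloy: M = 1.95×10⁻³
  bronze: M = 0.558×10⁻³
Magnesium alloy ranks first.

magnesium alloy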